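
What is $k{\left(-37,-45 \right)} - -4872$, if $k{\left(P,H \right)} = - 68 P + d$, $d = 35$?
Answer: $7423$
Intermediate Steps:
$k{\left(P,H \right)} = 35 - 68 P$ ($k{\left(P,H \right)} = - 68 P + 35 = 35 - 68 P$)
$k{\left(-37,-45 \right)} - -4872 = \left(35 - -2516\right) - -4872 = \left(35 + 2516\right) + 4872 = 2551 + 4872 = 7423$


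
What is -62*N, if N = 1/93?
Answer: -2/3 ≈ -0.66667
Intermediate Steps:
N = 1/93 ≈ 0.010753
-62*N = -62*1/93 = -2/3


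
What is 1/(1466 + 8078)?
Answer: 1/9544 ≈ 0.00010478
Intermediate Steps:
1/(1466 + 8078) = 1/9544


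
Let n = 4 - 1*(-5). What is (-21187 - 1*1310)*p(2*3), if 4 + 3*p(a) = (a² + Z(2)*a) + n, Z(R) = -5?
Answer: -82489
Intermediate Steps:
n = 9 (n = 4 + 5 = 9)
p(a) = 5/3 - 5*a/3 + a²/3 (p(a) = -4/3 + ((a² - 5*a) + 9)/3 = -4/3 + (9 + a² - 5*a)/3 = -4/3 + (3 - 5*a/3 + a²/3) = 5/3 - 5*a/3 + a²/3)
(-21187 - 1*1310)*p(2*3) = (-21187 - 1*1310)*(5/3 - 10*3/3 + (2*3)²/3) = (-21187 - 1310)*(5/3 - 5/3*6 + (⅓)*6²) = -22497*(5/3 - 10 + (⅓)*36) = -22497*(5/3 - 10 + 12) = -22497*11/3 = -82489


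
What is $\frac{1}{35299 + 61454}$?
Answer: $\frac{1}{96753} \approx 1.0336 \cdot 10^{-5}$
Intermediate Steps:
$\frac{1}{35299 + 61454} = \frac{1}{96753}$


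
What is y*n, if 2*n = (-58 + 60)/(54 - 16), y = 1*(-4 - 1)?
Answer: -5/38 ≈ -0.13158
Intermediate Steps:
y = -5 (y = 1*(-5) = -5)
n = 1/38 (n = ((-58 + 60)/(54 - 16))/2 = (2/38)/2 = (2*(1/38))/2 = (½)*(1/19) = 1/38 ≈ 0.026316)
y*n = -5*1/38 = -5/38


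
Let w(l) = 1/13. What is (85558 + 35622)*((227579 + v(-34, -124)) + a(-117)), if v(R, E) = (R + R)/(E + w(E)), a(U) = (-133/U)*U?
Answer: 44402338140200/1611 ≈ 2.7562e+10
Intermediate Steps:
w(l) = 1/13
a(U) = -133
v(R, E) = 2*R/(1/13 + E) (v(R, E) = (R + R)/(E + 1/13) = (2*R)/(1/13 + E) = 2*R/(1/13 + E))
(85558 + 35622)*((227579 + v(-34, -124)) + a(-117)) = (85558 + 35622)*((227579 + 26*(-34)/(1 + 13*(-124))) - 133) = 121180*((227579 + 26*(-34)/(1 - 1612)) - 133) = 121180*((227579 + 26*(-34)/(-1611)) - 133) = 121180*((227579 + 26*(-34)*(-1/1611)) - 133) = 121180*((227579 + 884/1611) - 133) = 121180*(366630653/1611 - 133) = 121180*(366416390/1611) = 44402338140200/1611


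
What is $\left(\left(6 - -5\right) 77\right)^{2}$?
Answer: $717409$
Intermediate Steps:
$\left(\left(6 - -5\right) 77\right)^{2} = \left(\left(6 + 5\right) 77\right)^{2} = \left(11 \cdot 77\right)^{2} = 847^{2} = 717409$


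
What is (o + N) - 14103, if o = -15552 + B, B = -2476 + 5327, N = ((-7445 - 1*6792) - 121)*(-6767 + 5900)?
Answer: 12421582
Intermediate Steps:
N = 12448386 (N = ((-7445 - 6792) - 121)*(-867) = (-14237 - 121)*(-867) = -14358*(-867) = 12448386)
B = 2851
o = -12701 (o = -15552 + 2851 = -12701)
(o + N) - 14103 = (-12701 + 12448386) - 14103 = 12435685 - 14103 = 12421582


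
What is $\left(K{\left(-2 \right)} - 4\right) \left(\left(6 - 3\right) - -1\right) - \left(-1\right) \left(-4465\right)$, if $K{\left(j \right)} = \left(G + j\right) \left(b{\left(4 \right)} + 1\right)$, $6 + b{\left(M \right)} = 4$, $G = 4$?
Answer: $-4489$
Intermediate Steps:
$b{\left(M \right)} = -2$ ($b{\left(M \right)} = -6 + 4 = -2$)
$K{\left(j \right)} = -4 - j$ ($K{\left(j \right)} = \left(4 + j\right) \left(-2 + 1\right) = \left(4 + j\right) \left(-1\right) = -4 - j$)
$\left(K{\left(-2 \right)} - 4\right) \left(\left(6 - 3\right) - -1\right) - \left(-1\right) \left(-4465\right) = \left(\left(-4 - -2\right) - 4\right) \left(\left(6 - 3\right) - -1\right) - \left(-1\right) \left(-4465\right) = \left(\left(-4 + 2\right) - 4\right) \left(3 + \left(-5 + 6\right)\right) - 4465 = \left(-2 - 4\right) \left(3 + 1\right) - 4465 = \left(-6\right) 4 - 4465 = -24 - 4465 = -4489$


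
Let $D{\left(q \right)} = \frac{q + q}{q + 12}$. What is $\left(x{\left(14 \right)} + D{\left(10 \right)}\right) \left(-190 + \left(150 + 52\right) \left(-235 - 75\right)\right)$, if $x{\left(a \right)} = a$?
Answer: $-936440$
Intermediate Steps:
$D{\left(q \right)} = \frac{2 q}{12 + q}$
$\left(x{\left(14 \right)} + D{\left(10 \right)}\right) \left(-190 + \left(150 + 52\right) \left(-235 - 75\right)\right) = \left(14 + 2 \cdot 10 \frac{1}{12 + 10}\right) \left(-190 + \left(150 + 52\right) \left(-235 - 75\right)\right) = \left(14 + 2 \cdot 10 \cdot \frac{1}{22}\right) \left(-190 + 202 \left(-310\right)\right) = \left(14 + 2 \cdot 10 \cdot \frac{1}{22}\right) \left(-190 - 62620\right) = \left(14 + \frac{10}{11}\right) \left(-62810\right) = \frac{164}{11} \left(-62810\right) = -936440$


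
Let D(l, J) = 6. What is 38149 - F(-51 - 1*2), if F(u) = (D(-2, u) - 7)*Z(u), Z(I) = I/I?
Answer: 38150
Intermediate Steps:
Z(I) = 1
F(u) = -1 (F(u) = (6 - 7)*1 = -1*1 = -1)
38149 - F(-51 - 1*2) = 38149 - 1*(-1) = 38149 + 1 = 38150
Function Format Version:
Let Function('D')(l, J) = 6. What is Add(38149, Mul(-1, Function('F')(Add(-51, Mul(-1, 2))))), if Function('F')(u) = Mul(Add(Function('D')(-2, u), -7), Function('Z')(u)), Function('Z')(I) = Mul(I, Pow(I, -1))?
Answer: 38150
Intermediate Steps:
Function('Z')(I) = 1
Function('F')(u) = -1 (Function('F')(u) = Mul(Add(6, -7), 1) = Mul(-1, 1) = -1)
Add(38149, Mul(-1, Function('F')(Add(-51, Mul(-1, 2))))) = Add(38149, Mul(-1, -1)) = Add(38149, 1) = 38150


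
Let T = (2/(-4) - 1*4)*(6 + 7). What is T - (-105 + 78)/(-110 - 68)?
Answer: -5220/89 ≈ -58.652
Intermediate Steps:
T = -117/2 (T = (2*(-¼) - 4)*13 = (-½ - 4)*13 = -9/2*13 = -117/2 ≈ -58.500)
T - (-105 + 78)/(-110 - 68) = -117/2 - (-105 + 78)/(-110 - 68) = -117/2 - (-27)/(-178) = -117/2 - (-27)*(-1)/178 = -117/2 - 1*27/178 = -117/2 - 27/178 = -5220/89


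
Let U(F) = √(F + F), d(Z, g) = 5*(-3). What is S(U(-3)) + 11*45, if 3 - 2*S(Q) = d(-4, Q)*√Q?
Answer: 993/2 + 15*6^(¼)*√I/2 ≈ 504.8 + 8.3001*I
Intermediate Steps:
d(Z, g) = -15
U(F) = √2*√F (U(F) = √(2*F) = √2*√F)
S(Q) = 3/2 + 15*√Q/2 (S(Q) = 3/2 - (-15)*√Q/2 = 3/2 + 15*√Q/2)
S(U(-3)) + 11*45 = (3/2 + 15*√(√2*√(-3))/2) + 11*45 = (3/2 + 15*√(√2*(I*√3))/2) + 495 = (3/2 + 15*√(I*√6)/2) + 495 = (3/2 + 15*(6^(¼)*√I)/2) + 495 = (3/2 + 15*6^(¼)*√I/2) + 495 = 993/2 + 15*6^(¼)*√I/2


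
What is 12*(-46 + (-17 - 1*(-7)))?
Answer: -672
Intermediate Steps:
12*(-46 + (-17 - 1*(-7))) = 12*(-46 + (-17 + 7)) = 12*(-46 - 10) = 12*(-56) = -672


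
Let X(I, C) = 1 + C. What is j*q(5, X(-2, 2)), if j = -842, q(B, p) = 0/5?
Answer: 0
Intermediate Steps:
q(B, p) = 0 (q(B, p) = (⅕)*0 = 0)
j*q(5, X(-2, 2)) = -842*0 = 0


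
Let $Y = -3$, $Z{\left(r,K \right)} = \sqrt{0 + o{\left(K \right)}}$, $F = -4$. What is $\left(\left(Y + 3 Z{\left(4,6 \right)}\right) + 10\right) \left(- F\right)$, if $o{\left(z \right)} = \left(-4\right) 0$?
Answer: $28$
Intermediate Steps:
$o{\left(z \right)} = 0$
$Z{\left(r,K \right)} = 0$ ($Z{\left(r,K \right)} = \sqrt{0 + 0} = \sqrt{0} = 0$)
$\left(\left(Y + 3 Z{\left(4,6 \right)}\right) + 10\right) \left(- F\right) = \left(\left(-3 + 3 \cdot 0\right) + 10\right) \left(\left(-1\right) \left(-4\right)\right) = \left(\left(-3 + 0\right) + 10\right) 4 = \left(-3 + 10\right) 4 = 7 \cdot 4 = 28$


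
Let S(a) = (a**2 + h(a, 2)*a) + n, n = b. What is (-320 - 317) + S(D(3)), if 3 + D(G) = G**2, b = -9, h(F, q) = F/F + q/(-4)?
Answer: -607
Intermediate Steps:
h(F, q) = 1 - q/4 (h(F, q) = 1 + q*(-1/4) = 1 - q/4)
n = -9
D(G) = -3 + G**2
S(a) = -9 + a**2 + a/2 (S(a) = (a**2 + (1 - 1/4*2)*a) - 9 = (a**2 + (1 - 1/2)*a) - 9 = (a**2 + a/2) - 9 = -9 + a**2 + a/2)
(-320 - 317) + S(D(3)) = (-320 - 317) + (-9 + (-3 + 3**2)**2 + (-3 + 3**2)/2) = -637 + (-9 + (-3 + 9)**2 + (-3 + 9)/2) = -637 + (-9 + 6**2 + (1/2)*6) = -637 + (-9 + 36 + 3) = -637 + 30 = -607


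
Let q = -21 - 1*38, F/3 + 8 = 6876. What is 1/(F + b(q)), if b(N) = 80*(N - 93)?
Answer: 1/8444 ≈ 0.00011843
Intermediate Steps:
F = 20604 (F = -24 + 3*6876 = -24 + 20628 = 20604)
q = -59 (q = -21 - 38 = -59)
b(N) = -7440 + 80*N (b(N) = 80*(-93 + N) = -7440 + 80*N)
1/(F + b(q)) = 1/(20604 + (-7440 + 80*(-59))) = 1/(20604 + (-7440 - 4720)) = 1/(20604 - 12160) = 1/8444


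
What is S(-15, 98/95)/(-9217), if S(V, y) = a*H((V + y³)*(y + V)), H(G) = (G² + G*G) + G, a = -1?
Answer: 501648831392699060937/61147461151912890625 ≈ 8.2039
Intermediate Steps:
H(G) = G + 2*G² (H(G) = (G² + G²) + G = 2*G² + G = G + 2*G²)
S(V, y) = -(1 + 2*(V + y)*(V + y³))*(V + y)*(V + y³) (S(V, y) = -(V + y³)*(y + V)*(1 + 2*((V + y³)*(y + V))) = -(V + y³)*(V + y)*(1 + 2*((V + y³)*(V + y))) = -(V + y)*(V + y³)*(1 + 2*((V + y)*(V + y³))) = -(V + y)*(V + y³)*(1 + 2*(V + y)*(V + y³)) = -(1 + 2*(V + y)*(V + y³))*(V + y)*(V + y³))
S(-15, 98/95)/(-9217) = -((-15)² + (98/95)⁴ - 1470/95 - 15*(98/95)³)*(1 + 2*(-15)² + 2*(98/95)⁴ + 2*(-15)*(98/95) + 2*(-15)*(98/95)³)/(-9217) = -(225 + (98*(1/95))⁴ - 1470/95 - 15*(98*(1/95))³)*(1 + 2*225 + 2*(98*(1/95))⁴ + 2*(-15)*(98*(1/95)) + 2*(-15)*(98*(1/95))³)*(-1/9217) = -(225 + (98/95)⁴ - 15*98/95 - 15*(98/95)³)*(1 + 450 + 2*(98/95)⁴ + 2*(-15)*(98/95) + 2*(-15)*(98/95)³)*(-1/9217) = -(225 + 92236816/81450625 - 294/19 - 15*941192/857375)*(1 + 450 + 2*(92236816/81450625) - 588/19 + 2*(-15)*(941192/857375))*(-1/9217) = -(225 + 92236816/81450625 - 294/19 - 2823576/171475)*(1 + 450 + 184473632/81450625 - 588/19 - 5647152/171475)*(-1/9217) = -1*15817087591/81450625*31715625807/81450625*(-1/9217) = -501648831392699060937/6634204312890625*(-1/9217) = 501648831392699060937/61147461151912890625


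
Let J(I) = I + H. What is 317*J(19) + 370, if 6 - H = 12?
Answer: 4491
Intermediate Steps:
H = -6 (H = 6 - 1*12 = 6 - 12 = -6)
J(I) = -6 + I (J(I) = I - 6 = -6 + I)
317*J(19) + 370 = 317*(-6 + 19) + 370 = 317*13 + 370 = 4121 + 370 = 4491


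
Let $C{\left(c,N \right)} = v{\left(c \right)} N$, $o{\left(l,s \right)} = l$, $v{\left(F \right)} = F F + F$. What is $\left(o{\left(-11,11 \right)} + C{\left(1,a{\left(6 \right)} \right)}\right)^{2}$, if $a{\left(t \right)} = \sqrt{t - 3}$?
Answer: $133 - 44 \sqrt{3} \approx 56.79$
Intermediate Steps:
$v{\left(F \right)} = F + F^{2}$ ($v{\left(F \right)} = F^{2} + F = F + F^{2}$)
$a{\left(t \right)} = \sqrt{-3 + t}$
$C{\left(c,N \right)} = N c \left(1 + c\right)$ ($C{\left(c,N \right)} = c \left(1 + c\right) N = N c \left(1 + c\right)$)
$\left(o{\left(-11,11 \right)} + C{\left(1,a{\left(6 \right)} \right)}\right)^{2} = \left(-11 + \sqrt{-3 + 6} \cdot 1 \left(1 + 1\right)\right)^{2} = \left(-11 + \sqrt{3} \cdot 1 \cdot 2\right)^{2} = \left(-11 + 2 \sqrt{3}\right)^{2}$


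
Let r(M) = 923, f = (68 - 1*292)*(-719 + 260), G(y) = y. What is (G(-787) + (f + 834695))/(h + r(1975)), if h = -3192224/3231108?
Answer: 756664102548/744780115 ≈ 1016.0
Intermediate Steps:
f = 102816 (f = (68 - 292)*(-459) = -224*(-459) = 102816)
h = -798056/807777 (h = -3192224*1/3231108 = -798056/807777 ≈ -0.98797)
(G(-787) + (f + 834695))/(h + r(1975)) = (-787 + (102816 + 834695))/(-798056/807777 + 923) = (-787 + 937511)/(744780115/807777) = 936724*(807777/744780115) = 756664102548/744780115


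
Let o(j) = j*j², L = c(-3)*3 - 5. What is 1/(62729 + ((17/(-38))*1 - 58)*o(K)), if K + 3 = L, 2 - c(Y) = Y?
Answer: 38/1621899 ≈ 2.3429e-5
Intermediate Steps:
c(Y) = 2 - Y
L = 10 (L = (2 - 1*(-3))*3 - 5 = (2 + 3)*3 - 5 = 5*3 - 5 = 15 - 5 = 10)
K = 7 (K = -3 + 10 = 7)
o(j) = j³
1/(62729 + ((17/(-38))*1 - 58)*o(K)) = 1/(62729 + ((17/(-38))*1 - 58)*7³) = 1/(62729 + ((17*(-1/38))*1 - 58)*343) = 1/(62729 + (-17/38*1 - 58)*343) = 1/(62729 + (-17/38 - 58)*343) = 1/(62729 - 2221/38*343) = 1/(62729 - 761803/38) = 1/(1621899/38) = 38/1621899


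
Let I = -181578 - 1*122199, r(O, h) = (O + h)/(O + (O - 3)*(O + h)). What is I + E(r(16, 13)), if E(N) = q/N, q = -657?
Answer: -9067734/29 ≈ -3.1268e+5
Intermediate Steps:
r(O, h) = (O + h)/(O + (-3 + O)*(O + h))
E(N) = -657/N
I = -303777 (I = -181578 - 122199 = -303777)
I + E(r(16, 13)) = -303777 - 657*(16² - 3*13 - 2*16 + 16*13)/(16 + 13) = -303777 - 657/(29/(256 - 39 - 32 + 208)) = -303777 - 657/(29/393) = -303777 - 657/((1/393)*29) = -303777 - 657/29/393 = -303777 - 657*393/29 = -303777 - 258201/29 = -9067734/29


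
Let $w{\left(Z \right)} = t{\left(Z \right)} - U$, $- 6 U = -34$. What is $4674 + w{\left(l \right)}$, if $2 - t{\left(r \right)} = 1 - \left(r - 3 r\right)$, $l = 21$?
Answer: $\frac{13882}{3} \approx 4627.3$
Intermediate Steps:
$U = \frac{17}{3}$ ($U = \left(- \frac{1}{6}\right) \left(-34\right) = \frac{17}{3} \approx 5.6667$)
$t{\left(r \right)} = 1 - 2 r$ ($t{\left(r \right)} = 2 - \left(1 - \left(r - 3 r\right)\right) = 2 - \left(1 - - 2 r\right) = 2 - \left(1 + 2 r\right) = 1 - 2 r$)
$w{\left(Z \right)} = - \frac{14}{3} - 2 Z$ ($w{\left(Z \right)} = \left(1 - 2 Z\right) - \frac{17}{3} = - \frac{14}{3} - 2 Z$)
$4674 + w{\left(l \right)} = 4674 - \frac{140}{3} = \frac{13882}{3}$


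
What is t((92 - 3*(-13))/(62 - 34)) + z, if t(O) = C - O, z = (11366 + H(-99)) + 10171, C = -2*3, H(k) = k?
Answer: 599965/28 ≈ 21427.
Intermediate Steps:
C = -6
z = 21438 (z = (11366 - 99) + 10171 = 11267 + 10171 = 21438)
t(O) = -6 - O
t((92 - 3*(-13))/(62 - 34)) + z = (-6 - (92 - 3*(-13))/(62 - 34)) + 21438 = (-6 - (92 + 39)/28) + 21438 = (-6 - 131/28) + 21438 = -299/28 + 21438 = 599965/28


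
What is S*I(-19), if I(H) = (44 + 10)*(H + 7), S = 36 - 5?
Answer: -20088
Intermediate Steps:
S = 31
I(H) = 378 + 54*H (I(H) = 54*(7 + H) = 378 + 54*H)
S*I(-19) = 31*(378 + 54*(-19)) = 31*(378 - 1026) = 31*(-648) = -20088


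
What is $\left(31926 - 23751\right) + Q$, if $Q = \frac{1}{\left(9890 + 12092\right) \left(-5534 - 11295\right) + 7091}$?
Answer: $\frac{3024161293724}{369927987} \approx 8175.0$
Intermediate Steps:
$Q = - \frac{1}{369927987}$ ($Q = \frac{1}{21982 \left(-16829\right) + 7091} = \frac{1}{-369935078 + 7091} = \frac{1}{-369927987} = - \frac{1}{369927987} \approx -2.7032 \cdot 10^{-9}$)
$\left(31926 - 23751\right) + Q = \left(31926 - 23751\right) - \frac{1}{369927987} = 8175 - \frac{1}{369927987} = \frac{3024161293724}{369927987}$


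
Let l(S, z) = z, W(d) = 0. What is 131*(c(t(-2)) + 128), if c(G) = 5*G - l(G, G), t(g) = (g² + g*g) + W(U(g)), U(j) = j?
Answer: 20960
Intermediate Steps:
t(g) = 2*g² (t(g) = (g² + g*g) + 0 = (g² + g²) + 0 = 2*g² + 0 = 2*g²)
c(G) = 4*G (c(G) = 5*G - G = 4*G)
131*(c(t(-2)) + 128) = 131*(4*(2*(-2)²) + 128) = 131*(4*(2*4) + 128) = 131*(4*8 + 128) = 131*(32 + 128) = 131*160 = 20960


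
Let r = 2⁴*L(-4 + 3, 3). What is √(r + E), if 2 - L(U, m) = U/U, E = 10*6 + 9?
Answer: √85 ≈ 9.2195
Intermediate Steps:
E = 69 (E = 60 + 9 = 69)
L(U, m) = 1 (L(U, m) = 2 - U/U = 2 - 1*1 = 2 - 1 = 1)
r = 16 (r = 2⁴*1 = 16*1 = 16)
√(r + E) = √(16 + 69) = √85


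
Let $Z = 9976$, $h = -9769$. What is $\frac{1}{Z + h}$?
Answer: $\frac{1}{207} \approx 0.0048309$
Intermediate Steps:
$\frac{1}{Z + h} = \frac{1}{9976 - 9769} = \frac{1}{207}$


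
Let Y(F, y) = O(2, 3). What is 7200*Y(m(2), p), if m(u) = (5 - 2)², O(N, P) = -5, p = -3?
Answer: -36000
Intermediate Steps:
m(u) = 9 (m(u) = 3² = 9)
Y(F, y) = -5
7200*Y(m(2), p) = 7200*(-5) = -36000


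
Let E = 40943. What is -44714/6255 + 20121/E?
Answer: -1704868447/256098465 ≈ -6.6571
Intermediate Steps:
-44714/6255 + 20121/E = -44714/6255 + 20121/40943 = -1704868447/256098465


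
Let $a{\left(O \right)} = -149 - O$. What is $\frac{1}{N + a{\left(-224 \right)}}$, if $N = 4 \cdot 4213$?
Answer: $\frac{1}{16927} \approx 5.9077 \cdot 10^{-5}$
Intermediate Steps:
$N = 16852$
$\frac{1}{N + a{\left(-224 \right)}} = \frac{1}{16852 - -75} = \frac{1}{16852 + \left(-149 + 224\right)} = \frac{1}{16852 + 75} = \frac{1}{16927}$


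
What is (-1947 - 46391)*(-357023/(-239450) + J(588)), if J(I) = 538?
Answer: -3122178561787/119725 ≈ -2.6078e+7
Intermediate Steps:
(-1947 - 46391)*(-357023/(-239450) + J(588)) = (-1947 - 46391)*(-357023/(-239450) + 538) = -48338*(-357023*(-1/239450) + 538) = -48338*(357023/239450 + 538) = -48338*129181123/239450 = -3122178561787/119725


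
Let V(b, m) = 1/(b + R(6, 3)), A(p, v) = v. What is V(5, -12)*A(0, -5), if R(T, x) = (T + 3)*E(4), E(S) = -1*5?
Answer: ⅛ ≈ 0.12500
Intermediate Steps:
E(S) = -5
R(T, x) = -15 - 5*T (R(T, x) = (T + 3)*(-5) = (3 + T)*(-5) = -15 - 5*T)
V(b, m) = 1/(-45 + b) (V(b, m) = 1/(b + (-15 - 5*6)) = 1/(b + (-15 - 30)) = 1/(b - 45) = 1/(-45 + b))
V(5, -12)*A(0, -5) = -5/(-45 + 5) = -5/(-40) = -1/40*(-5) = ⅛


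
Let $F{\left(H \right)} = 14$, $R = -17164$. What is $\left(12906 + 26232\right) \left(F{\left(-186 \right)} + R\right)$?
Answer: $-671216700$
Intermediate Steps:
$\left(12906 + 26232\right) \left(F{\left(-186 \right)} + R\right) = \left(12906 + 26232\right) \left(14 - 17164\right) = 39138 \left(-17150\right) = -671216700$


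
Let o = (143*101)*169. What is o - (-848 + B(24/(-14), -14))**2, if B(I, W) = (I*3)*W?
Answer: 1838691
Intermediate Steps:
o = 2440867 (o = 14443*169 = 2440867)
B(I, W) = 3*I*W (B(I, W) = (3*I)*W = 3*I*W)
o - (-848 + B(24/(-14), -14))**2 = 2440867 - (-848 + 3*(24/(-14))*(-14))**2 = 2440867 - (-848 + 3*(24*(-1/14))*(-14))**2 = 2440867 - (-848 + 3*(-12/7)*(-14))**2 = 2440867 - (-848 + 72)**2 = 2440867 - 1*(-776)**2 = 2440867 - 1*602176 = 2440867 - 602176 = 1838691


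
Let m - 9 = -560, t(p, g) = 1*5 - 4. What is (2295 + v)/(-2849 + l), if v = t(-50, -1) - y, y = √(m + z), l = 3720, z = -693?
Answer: 2296/871 - 2*I*√311/871 ≈ 2.6361 - 0.040494*I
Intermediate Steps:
t(p, g) = 1 (t(p, g) = 5 - 4 = 1)
m = -551 (m = 9 - 560 = -551)
y = 2*I*√311 (y = √(-551 - 693) = √(-1244) = 2*I*√311 ≈ 35.27*I)
v = 1 - 2*I*√311 ≈ 1.0 - 35.27*I
(2295 + v)/(-2849 + l) = (2295 + (1 - 2*I*√311))/(-2849 + 3720) = (2296 - 2*I*√311)/871 = (2296 - 2*I*√311)*(1/871) = 2296/871 - 2*I*√311/871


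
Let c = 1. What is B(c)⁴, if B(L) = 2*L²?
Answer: 16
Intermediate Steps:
B(c)⁴ = (2*1²)⁴ = (2*1)⁴ = 2⁴ = 16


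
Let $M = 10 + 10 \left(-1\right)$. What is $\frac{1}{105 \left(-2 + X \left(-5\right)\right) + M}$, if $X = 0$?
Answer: $- \frac{1}{210} \approx -0.0047619$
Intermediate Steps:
$M = 0$ ($M = 10 - 10 = 0$)
$\frac{1}{105 \left(-2 + X \left(-5\right)\right) + M} = \frac{1}{105 \left(-2 + 0 \left(-5\right)\right) + 0} = \frac{1}{105 \left(-2 + 0\right) + 0} = \frac{1}{105 \left(-2\right) + 0} = \frac{1}{-210 + 0} = \frac{1}{-210} = - \frac{1}{210}$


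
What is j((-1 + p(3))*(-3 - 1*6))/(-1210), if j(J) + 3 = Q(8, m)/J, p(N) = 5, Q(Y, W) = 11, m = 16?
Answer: 119/43560 ≈ 0.0027319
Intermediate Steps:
j(J) = -3 + 11/J
j((-1 + p(3))*(-3 - 1*6))/(-1210) = (-3 + 11/(((-1 + 5)*(-3 - 1*6))))/(-1210) = (-3 + 11/((4*(-3 - 6))))*(-1/1210) = (-3 + 11/((4*(-9))))*(-1/1210) = (-3 + 11/(-36))*(-1/1210) = (-3 + 11*(-1/36))*(-1/1210) = (-3 - 11/36)*(-1/1210) = -119/36*(-1/1210) = 119/43560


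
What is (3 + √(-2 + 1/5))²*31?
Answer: 1116/5 + 558*I*√5/5 ≈ 223.2 + 249.55*I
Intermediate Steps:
(3 + √(-2 + 1/5))²*31 = (3 + √(-2 + 1*(⅕)))²*31 = (3 + √(-2 + ⅕))²*31 = (3 + √(-9/5))²*31 = (3 + 3*I*√5/5)²*31 = 31*(3 + 3*I*√5/5)²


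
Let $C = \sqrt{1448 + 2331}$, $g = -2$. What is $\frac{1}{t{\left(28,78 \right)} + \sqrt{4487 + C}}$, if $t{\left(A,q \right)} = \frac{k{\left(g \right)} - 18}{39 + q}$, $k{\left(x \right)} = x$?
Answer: $- \frac{1}{\frac{20}{117} - \sqrt{4487 + \sqrt{3779}}} \approx 0.014865$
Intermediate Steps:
$C = \sqrt{3779} \approx 61.474$
$t{\left(A,q \right)} = - \frac{20}{39 + q}$ ($t{\left(A,q \right)} = \frac{-2 - 18}{39 + q} = - \frac{20}{39 + q}$)
$\frac{1}{t{\left(28,78 \right)} + \sqrt{4487 + C}} = \frac{1}{- \frac{20}{39 + 78} + \sqrt{4487 + \sqrt{3779}}} = \frac{1}{- \frac{20}{117} + \sqrt{4487 + \sqrt{3779}}}$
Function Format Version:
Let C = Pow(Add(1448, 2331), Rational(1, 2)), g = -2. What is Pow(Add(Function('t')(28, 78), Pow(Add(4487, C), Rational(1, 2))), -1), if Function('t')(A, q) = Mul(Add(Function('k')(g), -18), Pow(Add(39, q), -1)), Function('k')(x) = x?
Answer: Mul(-1, Pow(Add(Rational(20, 117), Mul(-1, Pow(Add(4487, Pow(3779, Rational(1, 2))), Rational(1, 2)))), -1)) ≈ 0.014865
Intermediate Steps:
C = Pow(3779, Rational(1, 2)) ≈ 61.474
Function('t')(A, q) = Mul(-20, Pow(Add(39, q), -1)) (Function('t')(A, q) = Mul(Add(-2, -18), Pow(Add(39, q), -1)) = Mul(-20, Pow(Add(39, q), -1)))
Pow(Add(Function('t')(28, 78), Pow(Add(4487, C), Rational(1, 2))), -1) = Pow(Add(Mul(-20, Pow(Add(39, 78), -1)), Pow(Add(4487, Pow(3779, Rational(1, 2))), Rational(1, 2))), -1) = Pow(Add(Mul(-20, Pow(117, -1)), Pow(Add(4487, Pow(3779, Rational(1, 2))), Rational(1, 2))), -1) = Pow(Add(Mul(-20, Rational(1, 117)), Pow(Add(4487, Pow(3779, Rational(1, 2))), Rational(1, 2))), -1) = Pow(Add(Rational(-20, 117), Pow(Add(4487, Pow(3779, Rational(1, 2))), Rational(1, 2))), -1)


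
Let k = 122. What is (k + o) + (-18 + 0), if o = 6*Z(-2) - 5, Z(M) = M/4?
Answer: 96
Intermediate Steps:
Z(M) = M/4 (Z(M) = M*(¼) = M/4)
o = -8 (o = 6*((¼)*(-2)) - 5 = 6*(-½) - 5 = -3 - 5 = -8)
(k + o) + (-18 + 0) = (122 - 8) + (-18 + 0) = 114 - 18 = 96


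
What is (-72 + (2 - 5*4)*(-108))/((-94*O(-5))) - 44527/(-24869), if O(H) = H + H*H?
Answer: 4644499/5844215 ≈ 0.79472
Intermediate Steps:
O(H) = H + H²
(-72 + (2 - 5*4)*(-108))/((-94*O(-5))) - 44527/(-24869) = (-72 + (2 - 5*4)*(-108))/((-(-470)*(1 - 5))) - 44527/(-24869) = (-72 + (2 - 20)*(-108))/((-(-470)*(-4))) - 44527*(-1/24869) = (-72 - 18*(-108))/((-94*20)) + 44527/24869 = (-72 + 1944)/(-1880) + 44527/24869 = 1872*(-1/1880) + 44527/24869 = -234/235 + 44527/24869 = 4644499/5844215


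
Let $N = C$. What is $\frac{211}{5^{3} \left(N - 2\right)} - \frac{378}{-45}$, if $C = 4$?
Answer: $\frac{2311}{250} \approx 9.244$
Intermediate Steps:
$N = 4$
$\frac{211}{5^{3} \left(N - 2\right)} - \frac{378}{-45} = \frac{211}{5^{3} \left(4 - 2\right)} - \frac{378}{-45} = \frac{211}{125 \cdot 2} - - \frac{42}{5} = \frac{211}{250} + \frac{42}{5} = \frac{2311}{250}$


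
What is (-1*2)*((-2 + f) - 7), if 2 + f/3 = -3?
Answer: 48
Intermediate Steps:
f = -15 (f = -6 + 3*(-3) = -6 - 9 = -15)
(-1*2)*((-2 + f) - 7) = (-1*2)*((-2 - 15) - 7) = -2*(-17 - 7) = -2*(-24) = 48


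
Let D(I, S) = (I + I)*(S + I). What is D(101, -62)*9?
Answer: 70902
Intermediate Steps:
D(I, S) = 2*I*(I + S) (D(I, S) = (2*I)*(I + S) = 2*I*(I + S))
D(101, -62)*9 = (2*101*(101 - 62))*9 = (2*101*39)*9 = 7878*9 = 70902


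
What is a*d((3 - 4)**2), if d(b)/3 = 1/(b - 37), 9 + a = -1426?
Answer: 1435/12 ≈ 119.58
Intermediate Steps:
a = -1435 (a = -9 - 1426 = -1435)
d(b) = 3/(-37 + b) (d(b) = 3/(b - 37) = 3/(-37 + b))
a*d((3 - 4)**2) = -4305/(-37 + (3 - 4)**2) = -4305/(-37 + (-1)**2) = -4305/(-37 + 1) = -4305/(-36) = -4305*(-1)/36 = -1435*(-1/12) = 1435/12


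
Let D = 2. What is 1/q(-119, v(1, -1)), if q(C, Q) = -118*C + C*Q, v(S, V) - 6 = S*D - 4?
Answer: 1/13566 ≈ 7.3714e-5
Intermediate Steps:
v(S, V) = 2 + 2*S (v(S, V) = 6 + (S*2 - 4) = 6 + (2*S - 4) = 6 + (-4 + 2*S) = 2 + 2*S)
1/q(-119, v(1, -1)) = 1/(-119*(-118 + (2 + 2*1))) = 1/(-119*(-118 + (2 + 2))) = 1/(-119*(-118 + 4)) = 1/(-119*(-114)) = 1/13566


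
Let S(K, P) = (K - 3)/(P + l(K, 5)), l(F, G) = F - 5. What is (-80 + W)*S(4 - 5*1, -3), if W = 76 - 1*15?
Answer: -76/9 ≈ -8.4444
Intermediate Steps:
W = 61 (W = 76 - 15 = 61)
l(F, G) = -5 + F
S(K, P) = (-3 + K)/(-5 + K + P) (S(K, P) = (K - 3)/(P + (-5 + K)) = (-3 + K)/(-5 + K + P))
(-80 + W)*S(4 - 5*1, -3) = (-80 + 61)*((-3 + (4 - 5*1))/(-5 + (4 - 5*1) - 3)) = -19*(-3 + (4 - 5))/(-5 + (4 - 5) - 3) = -19*(-3 - 1)/(-5 - 1 - 3) = -19*(-4)/(-9) = -(-19)*(-4)/9 = -19*4/9 = -76/9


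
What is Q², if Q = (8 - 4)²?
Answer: 256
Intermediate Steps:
Q = 16 (Q = 4² = 16)
Q² = 16² = 256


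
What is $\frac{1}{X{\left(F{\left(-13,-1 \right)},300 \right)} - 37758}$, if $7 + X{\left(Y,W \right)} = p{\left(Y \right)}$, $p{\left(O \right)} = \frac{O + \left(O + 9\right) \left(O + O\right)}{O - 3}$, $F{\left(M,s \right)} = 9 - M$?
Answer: $- \frac{19}{716149} \approx -2.6531 \cdot 10^{-5}$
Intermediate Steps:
$p{\left(O \right)} = \frac{O + 2 O \left(9 + O\right)}{-3 + O}$ ($p{\left(O \right)} = \frac{O + \left(9 + O\right) 2 O}{-3 + O} = \frac{O + 2 O \left(9 + O\right)}{-3 + O}$)
$X{\left(Y,W \right)} = -7 + \frac{Y \left(19 + 2 Y\right)}{-3 + Y}$
$\frac{1}{X{\left(F{\left(-13,-1 \right)},300 \right)} - 37758} = \frac{1}{\frac{21 + 2 \left(9 - -13\right)^{2} + 12 \left(9 - -13\right)}{-3 + \left(9 - -13\right)} - 37758} = \frac{1}{\frac{21 + 2 \left(9 + 13\right)^{2} + 12 \left(9 + 13\right)}{-3 + \left(9 + 13\right)} - 37758} = \frac{1}{\frac{21 + 2 \cdot 22^{2} + 12 \cdot 22}{-3 + 22} - 37758} = \frac{1}{\frac{21 + 2 \cdot 484 + 264}{19} - 37758} = \frac{1}{\frac{21 + 968 + 264}{19} - 37758} = \frac{1}{\frac{1}{19} \cdot 1253 - 37758} = \frac{1}{\frac{1253}{19} - 37758} = \frac{1}{- \frac{716149}{19}} = - \frac{19}{716149}$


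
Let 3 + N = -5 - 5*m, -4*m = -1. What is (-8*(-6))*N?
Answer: -444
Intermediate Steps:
m = ¼ (m = -¼*(-1) = ¼ ≈ 0.25000)
N = -37/4 (N = -3 + (-5 - 5*¼) = -3 + (-5 - 5/4) = -3 - 25/4 = -37/4 ≈ -9.2500)
(-8*(-6))*N = -8*(-6)*(-37/4) = 48*(-37/4) = -444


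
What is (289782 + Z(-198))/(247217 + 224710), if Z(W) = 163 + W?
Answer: 289747/471927 ≈ 0.61397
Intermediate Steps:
(289782 + Z(-198))/(247217 + 224710) = (289782 + (163 - 198))/(247217 + 224710) = (289782 - 35)/471927 = 289747*(1/471927) = 289747/471927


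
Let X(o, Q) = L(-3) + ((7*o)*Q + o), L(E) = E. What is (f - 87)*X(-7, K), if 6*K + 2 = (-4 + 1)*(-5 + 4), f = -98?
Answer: 20165/6 ≈ 3360.8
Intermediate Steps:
K = ⅙ (K = -⅓ + ((-4 + 1)*(-5 + 4))/6 = -⅓ + (-3*(-1))/6 = -⅓ + (⅙)*3 = -⅓ + ½ = ⅙ ≈ 0.16667)
X(o, Q) = -3 + o + 7*Q*o (X(o, Q) = -3 + ((7*o)*Q + o) = -3 + (7*Q*o + o) = -3 + (o + 7*Q*o) = -3 + o + 7*Q*o)
(f - 87)*X(-7, K) = (-98 - 87)*(-3 - 7 + 7*(⅙)*(-7)) = -185*(-3 - 7 - 49/6) = -185*(-109/6) = 20165/6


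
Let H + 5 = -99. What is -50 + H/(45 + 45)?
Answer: -2302/45 ≈ -51.156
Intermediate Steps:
H = -104 (H = -5 - 99 = -104)
-50 + H/(45 + 45) = -50 - 104/(45 + 45) = -50 - 104/90 = -50 + (1/90)*(-104) = -50 - 52/45 = -2302/45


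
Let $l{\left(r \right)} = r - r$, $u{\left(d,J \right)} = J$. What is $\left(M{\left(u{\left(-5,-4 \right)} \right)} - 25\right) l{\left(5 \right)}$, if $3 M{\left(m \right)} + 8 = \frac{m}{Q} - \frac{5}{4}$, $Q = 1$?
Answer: $0$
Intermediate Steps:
$l{\left(r \right)} = 0$
$M{\left(m \right)} = - \frac{37}{12} + \frac{m}{3}$ ($M{\left(m \right)} = - \frac{8}{3} + \frac{\frac{m}{1} - \frac{5}{4}}{3} = - \frac{8}{3} + \frac{m 1 - \frac{5}{4}}{3} = - \frac{8}{3} + \frac{m - \frac{5}{4}}{3} = - \frac{8}{3} + \frac{- \frac{5}{4} + m}{3} = - \frac{8}{3} + \left(- \frac{5}{12} + \frac{m}{3}\right) = - \frac{37}{12} + \frac{m}{3}$)
$\left(M{\left(u{\left(-5,-4 \right)} \right)} - 25\right) l{\left(5 \right)} = \left(\left(- \frac{37}{12} + \frac{1}{3} \left(-4\right)\right) - 25\right) 0 = \left(\left(- \frac{37}{12} - \frac{4}{3}\right) - 25\right) 0 = \left(- \frac{53}{12} - 25\right) 0 = \left(- \frac{353}{12}\right) 0 = 0$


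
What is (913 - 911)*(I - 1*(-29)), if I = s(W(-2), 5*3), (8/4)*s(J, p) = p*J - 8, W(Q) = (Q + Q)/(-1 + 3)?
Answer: 20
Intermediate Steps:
W(Q) = Q (W(Q) = (2*Q)/2 = (2*Q)*(½) = Q)
s(J, p) = -4 + J*p/2 (s(J, p) = (p*J - 8)/2 = (J*p - 8)/2 = (-8 + J*p)/2 = -4 + J*p/2)
I = -19 (I = -4 + (½)*(-2)*(5*3) = -4 + (½)*(-2)*15 = -4 - 15 = -19)
(913 - 911)*(I - 1*(-29)) = (913 - 911)*(-19 - 1*(-29)) = 2*(-19 + 29) = 2*10 = 20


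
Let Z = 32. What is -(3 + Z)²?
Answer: -1225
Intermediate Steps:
-(3 + Z)² = -(3 + 32)² = -1*35² = -1*1225 = -1225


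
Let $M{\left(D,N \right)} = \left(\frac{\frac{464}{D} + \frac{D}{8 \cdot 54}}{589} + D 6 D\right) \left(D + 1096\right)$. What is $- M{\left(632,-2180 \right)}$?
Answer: $- \frac{192695481856928}{46531} \approx -4.1412 \cdot 10^{9}$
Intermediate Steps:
$M{\left(D,N \right)} = \left(1096 + D\right) \left(6 D^{2} + \frac{D}{254448} + \frac{464}{589 D}\right)$ ($M{\left(D,N \right)} = \left(\left(\frac{464}{D} + \frac{D}{432}\right) \frac{1}{589} + 6 D D\right) \left(1096 + D\right) = \left(\left(\frac{464}{D} + D \frac{1}{432}\right) \frac{1}{589} + 6 D^{2}\right) \left(1096 + D\right) = \left(\left(\frac{464}{D} + \frac{D}{432}\right) \frac{1}{589} + 6 D^{2}\right) \left(1096 + D\right) = \left(\left(\frac{D}{254448} + \frac{464}{589 D}\right) + 6 D^{2}\right) \left(1096 + D\right) = \left(6 D^{2} + \frac{D}{254448} + \frac{464}{589 D}\right) \left(1096 + D\right) = \left(1096 + D\right) \left(6 D^{2} + \frac{D}{254448} + \frac{464}{589 D}\right)$)
$- M{\left(632,-2180 \right)} = - \frac{219691008 + 632 \left(200448 + 1096 \cdot 632 + 1526688 \cdot 632^{3} + 1673250049 \cdot 632^{2}\right)}{254448 \cdot 632} = - \frac{219691008 + 632 \left(200448 + 692672 + 1526688 \cdot 252435968 + 1673250049 \cdot 399424\right)}{254448 \cdot 632} = - \frac{219691008 + 632 \left(200448 + 692672 + 385390963113984 + 668336227571776\right)}{254448 \cdot 632} = - \frac{219691008 + 632 \cdot 1053727191578880}{254448 \cdot 632} = - \frac{219691008 + 665955585077852160}{254448 \cdot 632} = - \frac{665955585297543168}{254448 \cdot 632} = \left(-1\right) \frac{192695481856928}{46531} = - \frac{192695481856928}{46531}$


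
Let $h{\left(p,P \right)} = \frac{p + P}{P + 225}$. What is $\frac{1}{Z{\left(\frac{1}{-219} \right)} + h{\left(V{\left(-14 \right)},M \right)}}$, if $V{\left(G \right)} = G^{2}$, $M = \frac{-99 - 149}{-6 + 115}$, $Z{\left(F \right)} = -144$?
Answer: $- \frac{24277}{3474772} \approx -0.0069866$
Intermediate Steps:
$M = - \frac{248}{109} \approx -2.2752$
$h{\left(p,P \right)} = \frac{P + p}{225 + P}$
$\frac{1}{Z{\left(\frac{1}{-219} \right)} + h{\left(V{\left(-14 \right)},M \right)}} = \frac{1}{-144 + \frac{- \frac{248}{109} + \left(-14\right)^{2}}{225 - \frac{248}{109}}} = \frac{1}{-144 + \frac{- \frac{248}{109} + 196}{\frac{24277}{109}}} = \frac{1}{-144 + \frac{109}{24277} \cdot \frac{21116}{109}} = \frac{1}{-144 + \frac{21116}{24277}} = \frac{1}{- \frac{3474772}{24277}} = - \frac{24277}{3474772}$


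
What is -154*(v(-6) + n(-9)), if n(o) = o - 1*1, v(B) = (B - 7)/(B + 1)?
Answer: 5698/5 ≈ 1139.6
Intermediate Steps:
v(B) = (-7 + B)/(1 + B)
n(o) = -1 + o (n(o) = o - 1 = -1 + o)
-154*(v(-6) + n(-9)) = -154*((-7 - 6)/(1 - 6) + (-1 - 9)) = -154*(-13/(-5) - 10) = -154*(-⅕*(-13) - 10) = -154*(13/5 - 10) = -154*(-37/5) = 5698/5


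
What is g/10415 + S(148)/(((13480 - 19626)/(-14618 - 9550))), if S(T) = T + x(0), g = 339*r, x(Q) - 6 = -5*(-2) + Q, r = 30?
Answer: 4134289890/6401059 ≈ 645.88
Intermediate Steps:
x(Q) = 16 + Q (x(Q) = 6 + (-5*(-2) + Q) = 6 + (10 + Q) = 16 + Q)
g = 10170 (g = 339*30 = 10170)
S(T) = 16 + T (S(T) = T + (16 + 0) = T + 16 = 16 + T)
g/10415 + S(148)/(((13480 - 19626)/(-14618 - 9550))) = 10170/10415 + (16 + 148)/(((13480 - 19626)/(-14618 - 9550))) = 10170*(1/10415) + 164/((-6146/(-24168))) = 2034/2083 + 164/((-6146*(-1/24168))) = 2034/2083 + 164/(3073/12084) = 2034/2083 + 164*(12084/3073) = 2034/2083 + 1981776/3073 = 4134289890/6401059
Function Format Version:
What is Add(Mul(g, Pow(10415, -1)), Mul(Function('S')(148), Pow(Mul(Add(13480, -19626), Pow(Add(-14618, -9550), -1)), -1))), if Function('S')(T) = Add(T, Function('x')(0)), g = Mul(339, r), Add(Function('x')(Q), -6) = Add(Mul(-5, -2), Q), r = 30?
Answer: Rational(4134289890, 6401059) ≈ 645.88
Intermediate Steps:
Function('x')(Q) = Add(16, Q) (Function('x')(Q) = Add(6, Add(Mul(-5, -2), Q)) = Add(6, Add(10, Q)) = Add(16, Q))
g = 10170 (g = Mul(339, 30) = 10170)
Function('S')(T) = Add(16, T) (Function('S')(T) = Add(T, Add(16, 0)) = Add(T, 16) = Add(16, T))
Add(Mul(g, Pow(10415, -1)), Mul(Function('S')(148), Pow(Mul(Add(13480, -19626), Pow(Add(-14618, -9550), -1)), -1))) = Add(Mul(10170, Pow(10415, -1)), Mul(Add(16, 148), Pow(Mul(Add(13480, -19626), Pow(Add(-14618, -9550), -1)), -1))) = Add(Mul(10170, Rational(1, 10415)), Mul(164, Pow(Mul(-6146, Pow(-24168, -1)), -1))) = Add(Rational(2034, 2083), Mul(164, Pow(Mul(-6146, Rational(-1, 24168)), -1))) = Add(Rational(2034, 2083), Mul(164, Pow(Rational(3073, 12084), -1))) = Add(Rational(2034, 2083), Mul(164, Rational(12084, 3073))) = Add(Rational(2034, 2083), Rational(1981776, 3073)) = Rational(4134289890, 6401059)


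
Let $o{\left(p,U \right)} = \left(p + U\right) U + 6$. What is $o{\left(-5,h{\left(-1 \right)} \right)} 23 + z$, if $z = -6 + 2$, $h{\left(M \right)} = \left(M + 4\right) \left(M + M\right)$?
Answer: $1652$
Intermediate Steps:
$h{\left(M \right)} = 2 M \left(4 + M\right)$ ($h{\left(M \right)} = \left(4 + M\right) 2 M = 2 M \left(4 + M\right)$)
$z = -4$
$o{\left(p,U \right)} = 6 + U \left(U + p\right)$ ($o{\left(p,U \right)} = \left(U + p\right) U + 6 = U \left(U + p\right) + 6 = 6 + U \left(U + p\right)$)
$o{\left(-5,h{\left(-1 \right)} \right)} 23 + z = \left(6 + \left(2 \left(-1\right) \left(4 - 1\right)\right)^{2} + 2 \left(-1\right) \left(4 - 1\right) \left(-5\right)\right) 23 - 4 = \left(6 + \left(2 \left(-1\right) 3\right)^{2} + 2 \left(-1\right) 3 \left(-5\right)\right) 23 - 4 = \left(6 + \left(-6\right)^{2} - -30\right) 23 - 4 = \left(6 + 36 + 30\right) 23 - 4 = 72 \cdot 23 - 4 = 1656 - 4 = 1652$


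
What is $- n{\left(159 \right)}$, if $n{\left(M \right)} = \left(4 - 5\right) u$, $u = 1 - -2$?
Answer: $3$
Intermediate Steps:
$u = 3$ ($u = 1 + 2 = 3$)
$n{\left(M \right)} = -3$ ($n{\left(M \right)} = \left(4 - 5\right) 3 = \left(-1\right) 3 = -3$)
$- n{\left(159 \right)} = \left(-1\right) \left(-3\right) = 3$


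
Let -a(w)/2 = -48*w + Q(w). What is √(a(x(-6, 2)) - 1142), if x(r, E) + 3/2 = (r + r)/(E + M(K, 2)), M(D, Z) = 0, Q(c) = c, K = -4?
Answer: I*√1847 ≈ 42.977*I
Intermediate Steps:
x(r, E) = -3/2 + 2*r/E (x(r, E) = -3/2 + (r + r)/(E + 0) = -3/2 + (2*r)/E = -3/2 + 2*r/E)
a(w) = 94*w (a(w) = -2*(-48*w + w) = -(-94)*w = 94*w)
√(a(x(-6, 2)) - 1142) = √(94*(-3/2 + 2*(-6)/2) - 1142) = √(94*(-3/2 + 2*(-6)*(½)) - 1142) = √(94*(-3/2 - 6) - 1142) = √(94*(-15/2) - 1142) = √(-705 - 1142) = √(-1847) = I*√1847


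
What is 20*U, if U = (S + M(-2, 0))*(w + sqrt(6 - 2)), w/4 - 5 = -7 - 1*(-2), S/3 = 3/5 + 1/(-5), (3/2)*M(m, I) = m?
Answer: -16/3 ≈ -5.3333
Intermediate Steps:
M(m, I) = 2*m/3
S = 6/5 (S = 3*(3/5 + 1/(-5)) = 3*(3*(1/5) + 1*(-1/5)) = 3*(3/5 - 1/5) = 3*(2/5) = 6/5 ≈ 1.2000)
w = 0 (w = 20 + 4*(-7 - 1*(-2)) = 20 + 4*(-7 + 2) = 20 + 4*(-5) = 20 - 20 = 0)
U = -4/15 (U = (6/5 + (2/3)*(-2))*(0 + sqrt(6 - 2)) = (6/5 - 4/3)*(0 + sqrt(4)) = -2*(0 + 2)/15 = -2/15*2 = -4/15 ≈ -0.26667)
20*U = 20*(-4/15) = -16/3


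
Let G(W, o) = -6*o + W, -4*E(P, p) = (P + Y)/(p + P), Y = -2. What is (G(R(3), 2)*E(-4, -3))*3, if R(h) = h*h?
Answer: 27/14 ≈ 1.9286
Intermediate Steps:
R(h) = h**2
E(P, p) = -(-2 + P)/(4*(P + p)) (E(P, p) = -(P - 2)/(4*(p + P)) = -(-2 + P)/(4*(P + p)))
G(W, o) = W - 6*o
(G(R(3), 2)*E(-4, -3))*3 = ((3**2 - 6*2)*((2 - 1*(-4))/(4*(-4 - 3))))*3 = ((9 - 12)*((1/4)*(2 + 4)/(-7)))*3 = -3*(-1)*6/(4*7)*3 = -3*(-3/14)*3 = (9/14)*3 = 27/14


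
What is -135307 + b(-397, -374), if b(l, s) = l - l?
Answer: -135307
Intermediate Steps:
b(l, s) = 0
-135307 + b(-397, -374) = -135307 + 0 = -135307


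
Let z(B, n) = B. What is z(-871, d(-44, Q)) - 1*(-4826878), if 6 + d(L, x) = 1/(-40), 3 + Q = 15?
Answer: 4826007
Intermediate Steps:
Q = 12 (Q = -3 + 15 = 12)
d(L, x) = -241/40 (d(L, x) = -6 + 1/(-40) = -6 - 1/40 = -241/40)
z(-871, d(-44, Q)) - 1*(-4826878) = -871 - 1*(-4826878) = -871 + 4826878 = 4826007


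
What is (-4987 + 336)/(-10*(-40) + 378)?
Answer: -4651/778 ≈ -5.9781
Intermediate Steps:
(-4987 + 336)/(-10*(-40) + 378) = -4651/(400 + 378) = -4651/778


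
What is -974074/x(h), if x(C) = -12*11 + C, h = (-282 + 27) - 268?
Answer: 974074/655 ≈ 1487.1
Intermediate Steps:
h = -523 (h = -255 - 268 = -523)
x(C) = -132 + C
-974074/x(h) = -974074/(-132 - 523) = -974074/(-655) = -974074*(-1/655) = 974074/655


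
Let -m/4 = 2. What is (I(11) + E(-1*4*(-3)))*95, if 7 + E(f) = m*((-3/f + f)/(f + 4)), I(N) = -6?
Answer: -14345/8 ≈ -1793.1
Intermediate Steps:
m = -8 (m = -4*2 = -8)
E(f) = -7 - 8*(f - 3/f)/(4 + f) (E(f) = -7 - 8*(-3/f + f)/(f + 4) = -7 - 8*(f - 3/f)/(4 + f))
(I(11) + E(-1*4*(-3)))*95 = (-6 + (24 - 28*(-1*4)*(-3) - 15*(-1*4*(-3))²)/(((-1*4*(-3)))*(4 - 1*4*(-3))))*95 = (-6 + (24 - (-112)*(-3) - 15*(-4*(-3))²)/(((-4*(-3)))*(4 - 4*(-3))))*95 = (-6 + (24 - 28*12 - 15*12²)/(12*(4 + 12)))*95 = (-6 + (1/12)*(24 - 336 - 15*144)/16)*95 = (-6 + (1/12)*(1/16)*(24 - 336 - 2160))*95 = (-6 + (1/12)*(1/16)*(-2472))*95 = (-6 - 103/8)*95 = -151/8*95 = -14345/8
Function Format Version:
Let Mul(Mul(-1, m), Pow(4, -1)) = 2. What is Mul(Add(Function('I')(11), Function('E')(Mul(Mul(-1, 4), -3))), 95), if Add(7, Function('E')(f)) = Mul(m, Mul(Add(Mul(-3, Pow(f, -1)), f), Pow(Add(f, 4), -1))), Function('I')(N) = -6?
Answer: Rational(-14345, 8) ≈ -1793.1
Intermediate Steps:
m = -8 (m = Mul(-4, 2) = -8)
Function('E')(f) = Add(-7, Mul(-8, Pow(Add(4, f), -1), Add(f, Mul(-3, Pow(f, -1))))) (Function('E')(f) = Add(-7, Mul(-8, Mul(Add(Mul(-3, Pow(f, -1)), f), Pow(Add(f, 4), -1)))) = Add(-7, Mul(-8, Mul(Add(f, Mul(-3, Pow(f, -1))), Pow(Add(4, f), -1)))) = Add(-7, Mul(-8, Mul(Pow(Add(4, f), -1), Add(f, Mul(-3, Pow(f, -1)))))) = Add(-7, Mul(-8, Pow(Add(4, f), -1), Add(f, Mul(-3, Pow(f, -1))))))
Mul(Add(Function('I')(11), Function('E')(Mul(Mul(-1, 4), -3))), 95) = Mul(Add(-6, Mul(Pow(Mul(Mul(-1, 4), -3), -1), Pow(Add(4, Mul(Mul(-1, 4), -3)), -1), Add(24, Mul(-28, Mul(Mul(-1, 4), -3)), Mul(-15, Pow(Mul(Mul(-1, 4), -3), 2))))), 95) = Mul(Add(-6, Mul(Pow(Mul(-4, -3), -1), Pow(Add(4, Mul(-4, -3)), -1), Add(24, Mul(-28, Mul(-4, -3)), Mul(-15, Pow(Mul(-4, -3), 2))))), 95) = Mul(Add(-6, Mul(Pow(12, -1), Pow(Add(4, 12), -1), Add(24, Mul(-28, 12), Mul(-15, Pow(12, 2))))), 95) = Mul(Add(-6, Mul(Rational(1, 12), Pow(16, -1), Add(24, -336, Mul(-15, 144)))), 95) = Mul(Add(-6, Mul(Rational(1, 12), Rational(1, 16), Add(24, -336, -2160))), 95) = Mul(Add(-6, Mul(Rational(1, 12), Rational(1, 16), -2472)), 95) = Mul(Add(-6, Rational(-103, 8)), 95) = Mul(Rational(-151, 8), 95) = Rational(-14345, 8)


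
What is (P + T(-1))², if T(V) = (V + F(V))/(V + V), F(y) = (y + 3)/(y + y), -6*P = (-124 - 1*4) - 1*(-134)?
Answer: 0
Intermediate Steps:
P = -1 (P = -((-124 - 1*4) - 1*(-134))/6 = -((-124 - 4) + 134)/6 = -(-128 + 134)/6 = -⅙*6 = -1)
F(y) = (3 + y)/(2*y) (F(y) = (3 + y)/((2*y)) = (3 + y)*(1/(2*y)) = (3 + y)/(2*y))
T(V) = (V + (3 + V)/(2*V))/(2*V) (T(V) = (V + (3 + V)/(2*V))/(V + V) = (V + (3 + V)/(2*V))/((2*V)) = (V + (3 + V)/(2*V))*(1/(2*V)) = (V + (3 + V)/(2*V))/(2*V))
(P + T(-1))² = (-1 + (¼)*(3 - 1 + 2*(-1)²)/(-1)²)² = (-1 + (¼)*1*(3 - 1 + 2*1))² = (-1 + (¼)*1*(3 - 1 + 2))² = (-1 + (¼)*1*4)² = (-1 + 1)² = 0² = 0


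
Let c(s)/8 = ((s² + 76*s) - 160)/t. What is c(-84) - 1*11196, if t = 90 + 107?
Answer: -2201516/197 ≈ -11175.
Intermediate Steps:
t = 197
c(s) = -1280/197 + 8*s²/197 + 608*s/197 (c(s) = 8*(((s² + 76*s) - 160)/197) = 8*((-160 + s² + 76*s)*(1/197)) = 8*(-160/197 + s²/197 + 76*s/197) = -1280/197 + 8*s²/197 + 608*s/197)
c(-84) - 1*11196 = (-1280/197 + (8/197)*(-84)² + (608/197)*(-84)) - 1*11196 = (-1280/197 + (8/197)*7056 - 51072/197) - 11196 = (-1280/197 + 56448/197 - 51072/197) - 11196 = 4096/197 - 11196 = -2201516/197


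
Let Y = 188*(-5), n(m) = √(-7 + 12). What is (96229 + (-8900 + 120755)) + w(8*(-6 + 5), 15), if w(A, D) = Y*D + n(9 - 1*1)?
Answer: 193984 + √5 ≈ 1.9399e+5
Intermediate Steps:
n(m) = √5
Y = -940
w(A, D) = √5 - 940*D (w(A, D) = -940*D + √5 = √5 - 940*D)
(96229 + (-8900 + 120755)) + w(8*(-6 + 5), 15) = (96229 + (-8900 + 120755)) + (√5 - 940*15) = (96229 + 111855) + (√5 - 14100) = 208084 + (-14100 + √5) = 193984 + √5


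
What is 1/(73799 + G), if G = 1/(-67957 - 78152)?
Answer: 146109/10782698090 ≈ 1.3550e-5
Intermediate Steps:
G = -1/146109 (G = 1/(-146109) = -1/146109 ≈ -6.8442e-6)
1/(73799 + G) = 1/(73799 - 1/146109) = 1/(10782698090/146109) = 146109/10782698090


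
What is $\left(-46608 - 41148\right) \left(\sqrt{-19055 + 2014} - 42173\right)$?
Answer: $3700933788 - 87756 i \sqrt{17041} \approx 3.7009 \cdot 10^{9} - 1.1456 \cdot 10^{7} i$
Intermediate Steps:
$\left(-46608 - 41148\right) \left(\sqrt{-19055 + 2014} - 42173\right) = - 87756 \left(\sqrt{-17041} - 42173\right) = - 87756 \left(i \sqrt{17041} - 42173\right) = - 87756 \left(-42173 + i \sqrt{17041}\right) = 3700933788 - 87756 i \sqrt{17041}$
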